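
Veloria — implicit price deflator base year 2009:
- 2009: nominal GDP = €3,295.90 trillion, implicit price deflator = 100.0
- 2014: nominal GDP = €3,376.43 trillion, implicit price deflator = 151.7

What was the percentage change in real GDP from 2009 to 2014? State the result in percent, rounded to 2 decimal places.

-32.47%

Real GDP 2009 = 3295.90 / 1.000 = 3295.90.
Real GDP 2014 = 3376.43 / 1.517 = 2225.73.
Real growth = 2225.73 / 3295.90 − 1 = -0.3247.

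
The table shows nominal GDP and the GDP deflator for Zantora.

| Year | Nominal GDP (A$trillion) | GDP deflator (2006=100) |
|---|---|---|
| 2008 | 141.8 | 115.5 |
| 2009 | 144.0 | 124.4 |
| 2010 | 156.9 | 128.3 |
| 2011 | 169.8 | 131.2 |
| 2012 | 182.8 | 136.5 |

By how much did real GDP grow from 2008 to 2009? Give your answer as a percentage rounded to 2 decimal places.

-5.71%

Real GDP 2008 = 141.8/1.155 = 122.77.
Real GDP 2009 = 144.0/1.244 = 115.76.
Change = 115.76/122.77 − 1 = -0.0571.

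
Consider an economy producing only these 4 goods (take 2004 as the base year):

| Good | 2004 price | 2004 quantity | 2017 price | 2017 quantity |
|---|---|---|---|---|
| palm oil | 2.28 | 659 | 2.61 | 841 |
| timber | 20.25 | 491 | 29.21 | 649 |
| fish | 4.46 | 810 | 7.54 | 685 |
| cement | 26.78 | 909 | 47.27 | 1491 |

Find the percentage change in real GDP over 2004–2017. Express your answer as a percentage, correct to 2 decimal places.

Real GDP 2004 = Nominal GDP 2004 = 2.28·659 + 20.25·491 + 4.46·810 + 26.78·909 = 39400.89.
Real GDP 2017 (at 2004 prices) = 2.28·841 + 20.25·649 + 4.46·685 + 26.78·1491 = 58043.81.
Real growth = 58043.81/39400.89 − 1 = 0.4732.

47.32%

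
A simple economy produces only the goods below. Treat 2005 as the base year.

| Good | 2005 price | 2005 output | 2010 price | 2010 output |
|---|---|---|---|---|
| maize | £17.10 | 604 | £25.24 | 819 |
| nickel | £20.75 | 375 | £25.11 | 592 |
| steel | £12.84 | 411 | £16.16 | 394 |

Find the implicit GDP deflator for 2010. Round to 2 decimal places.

133.67

Nominal GDP 2010 = 25.24·819 + 25.11·592 + 16.16·394 = 41903.72.
Real GDP 2010 (at 2005 prices) = 17.10·819 + 20.75·592 + 12.84·394 = 31347.86.
Deflator = Nominal/Real × 100 = 41903.72/31347.86 × 100 = 133.673.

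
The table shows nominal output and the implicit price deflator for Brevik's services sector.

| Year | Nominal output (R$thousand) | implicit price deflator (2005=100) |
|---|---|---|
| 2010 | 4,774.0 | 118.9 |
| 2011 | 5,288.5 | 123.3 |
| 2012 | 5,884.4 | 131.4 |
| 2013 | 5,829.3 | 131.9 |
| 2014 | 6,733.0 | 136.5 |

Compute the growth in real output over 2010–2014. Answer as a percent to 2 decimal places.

Real output 2010 = 4774.0/1.189 = 4015.14.
Real output 2014 = 6733.0/1.365 = 4932.60.
Change = 4932.60/4015.14 − 1 = 0.2285.

22.85%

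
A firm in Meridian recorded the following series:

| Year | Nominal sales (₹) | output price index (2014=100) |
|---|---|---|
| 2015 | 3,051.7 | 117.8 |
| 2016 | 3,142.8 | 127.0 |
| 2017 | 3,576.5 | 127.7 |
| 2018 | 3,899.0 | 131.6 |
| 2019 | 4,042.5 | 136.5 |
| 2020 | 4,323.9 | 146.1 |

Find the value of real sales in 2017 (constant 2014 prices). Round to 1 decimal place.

₹2,800.7

Real sales 2017 = 3576.5 / 1.277 = 2800.70.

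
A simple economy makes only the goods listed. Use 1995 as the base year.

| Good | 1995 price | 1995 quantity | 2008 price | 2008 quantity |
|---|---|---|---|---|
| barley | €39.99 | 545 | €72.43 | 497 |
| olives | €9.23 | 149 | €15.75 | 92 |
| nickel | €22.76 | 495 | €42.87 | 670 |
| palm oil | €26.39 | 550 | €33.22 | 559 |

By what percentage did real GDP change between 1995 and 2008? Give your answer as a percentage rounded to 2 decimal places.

Real GDP 1995 = Nominal GDP 1995 = 39.99·545 + 9.23·149 + 22.76·495 + 26.39·550 = 48950.52.
Real GDP 2008 (at 1995 prices) = 39.99·497 + 9.23·92 + 22.76·670 + 26.39·559 = 50725.40.
Real growth = 50725.40/48950.52 − 1 = 0.0363.

3.63%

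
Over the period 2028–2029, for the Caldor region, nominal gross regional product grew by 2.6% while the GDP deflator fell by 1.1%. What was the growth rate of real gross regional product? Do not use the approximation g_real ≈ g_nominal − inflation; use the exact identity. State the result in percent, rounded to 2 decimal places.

(1 + g_nom) = (1 + g_real)(1 + π), so g_real = 1.0260 / 0.9890 − 1 = 0.03741.

3.74%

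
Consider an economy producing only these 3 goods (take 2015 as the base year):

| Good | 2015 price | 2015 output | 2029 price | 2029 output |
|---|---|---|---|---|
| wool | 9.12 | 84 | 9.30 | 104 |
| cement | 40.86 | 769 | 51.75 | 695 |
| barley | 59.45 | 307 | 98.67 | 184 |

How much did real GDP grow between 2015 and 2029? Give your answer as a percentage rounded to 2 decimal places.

-20.13%

Real GDP 2015 = Nominal GDP 2015 = 9.12·84 + 40.86·769 + 59.45·307 = 50438.57.
Real GDP 2029 (at 2015 prices) = 9.12·104 + 40.86·695 + 59.45·184 = 40284.98.
Real growth = 40284.98/50438.57 − 1 = -0.2013.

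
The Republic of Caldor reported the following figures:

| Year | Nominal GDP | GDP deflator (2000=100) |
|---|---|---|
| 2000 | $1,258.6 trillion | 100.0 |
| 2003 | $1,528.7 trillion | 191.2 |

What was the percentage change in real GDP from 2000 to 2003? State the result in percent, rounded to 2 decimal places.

Real GDP 2000 = 1258.6 / 1.000 = 1258.60.
Real GDP 2003 = 1528.7 / 1.912 = 799.53.
Real growth = 799.53 / 1258.60 − 1 = -0.3647.

-36.47%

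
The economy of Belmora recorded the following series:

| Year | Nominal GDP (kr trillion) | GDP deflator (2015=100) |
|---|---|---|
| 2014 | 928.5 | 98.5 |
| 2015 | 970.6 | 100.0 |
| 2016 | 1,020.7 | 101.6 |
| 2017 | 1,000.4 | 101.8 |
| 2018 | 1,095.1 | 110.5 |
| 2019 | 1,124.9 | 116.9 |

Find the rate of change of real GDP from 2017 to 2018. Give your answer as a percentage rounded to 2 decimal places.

Real GDP 2017 = 1000.4/1.018 = 982.71.
Real GDP 2018 = 1095.1/1.105 = 991.04.
Change = 991.04/982.71 − 1 = 0.0085.

0.85%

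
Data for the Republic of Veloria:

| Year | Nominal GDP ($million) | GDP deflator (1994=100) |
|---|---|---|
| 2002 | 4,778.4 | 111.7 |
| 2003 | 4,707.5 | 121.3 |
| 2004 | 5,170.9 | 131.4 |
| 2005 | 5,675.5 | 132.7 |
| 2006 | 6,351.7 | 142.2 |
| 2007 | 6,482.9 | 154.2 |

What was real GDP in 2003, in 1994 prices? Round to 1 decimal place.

Real GDP 2003 = 4707.5 / 1.213 = 3880.87.

$3,880.9 million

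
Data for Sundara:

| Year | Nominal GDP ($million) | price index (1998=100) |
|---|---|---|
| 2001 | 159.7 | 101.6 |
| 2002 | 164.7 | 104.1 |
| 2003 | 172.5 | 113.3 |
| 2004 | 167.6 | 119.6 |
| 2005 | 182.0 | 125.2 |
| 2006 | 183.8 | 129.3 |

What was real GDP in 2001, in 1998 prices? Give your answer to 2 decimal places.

$157.19 million

Real GDP 2001 = 159.7 / 1.016 = 157.19.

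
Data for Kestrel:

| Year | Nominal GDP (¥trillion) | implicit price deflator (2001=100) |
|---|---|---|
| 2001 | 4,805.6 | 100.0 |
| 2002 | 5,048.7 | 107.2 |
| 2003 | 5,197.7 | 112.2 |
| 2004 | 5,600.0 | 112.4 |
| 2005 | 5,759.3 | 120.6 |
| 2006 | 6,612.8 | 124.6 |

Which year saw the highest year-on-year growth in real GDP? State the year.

2006

2002: real = 5048.7/1.072 = 4709.61; growth vs 2001 (4805.60) = -2.00%.
2003: real = 5197.7/1.122 = 4632.53; growth vs 2002 (4709.61) = -1.64%.
2004: real = 5600.0/1.124 = 4982.21; growth vs 2003 (4632.53) = 7.55%.
2005: real = 5759.3/1.206 = 4775.54; growth vs 2004 (4982.21) = -4.15%.
2006: real = 6612.8/1.246 = 5307.22; growth vs 2005 (4775.54) = 11.13%.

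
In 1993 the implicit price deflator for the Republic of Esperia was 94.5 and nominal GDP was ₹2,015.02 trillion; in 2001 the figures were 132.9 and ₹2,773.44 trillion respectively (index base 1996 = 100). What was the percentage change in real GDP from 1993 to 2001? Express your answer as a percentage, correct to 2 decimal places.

-2.13%

Real GDP 1993 = 2015.02 / 0.945 = 2132.30.
Real GDP 2001 = 2773.44 / 1.329 = 2086.86.
Real growth = 2086.86 / 2132.30 − 1 = -0.0213.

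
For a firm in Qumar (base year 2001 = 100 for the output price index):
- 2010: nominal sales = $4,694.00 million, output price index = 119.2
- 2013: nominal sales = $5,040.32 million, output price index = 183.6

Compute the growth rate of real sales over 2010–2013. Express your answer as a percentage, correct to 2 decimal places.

Deflate each year: 2010 → 4694.00/1.192 = 3937.92; 2013 → 5040.32/1.836 = 2745.27.
So real sales changed by 2745.27/3937.92 − 1 = -0.3029, i.e. -30.29%.

-30.29%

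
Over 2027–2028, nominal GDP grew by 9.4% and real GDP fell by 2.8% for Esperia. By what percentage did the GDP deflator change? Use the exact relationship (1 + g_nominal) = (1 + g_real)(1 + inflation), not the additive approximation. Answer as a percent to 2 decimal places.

(1 + g_nom) = (1 + g_real)(1 + π), so π = 1.0940 / 0.9720 − 1 = 0.12551.

12.55%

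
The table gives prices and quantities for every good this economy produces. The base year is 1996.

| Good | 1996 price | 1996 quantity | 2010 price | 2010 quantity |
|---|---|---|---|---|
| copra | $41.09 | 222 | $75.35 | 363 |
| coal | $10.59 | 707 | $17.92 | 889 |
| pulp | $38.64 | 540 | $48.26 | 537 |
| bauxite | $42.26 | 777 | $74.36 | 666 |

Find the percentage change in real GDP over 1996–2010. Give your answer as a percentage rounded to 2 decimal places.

Real GDP 1996 = Nominal GDP 1996 = 41.09·222 + 10.59·707 + 38.64·540 + 42.26·777 = 70310.73.
Real GDP 2010 (at 1996 prices) = 41.09·363 + 10.59·889 + 38.64·537 + 42.26·666 = 73225.02.
Real growth = 73225.02/70310.73 − 1 = 0.0414.

4.14%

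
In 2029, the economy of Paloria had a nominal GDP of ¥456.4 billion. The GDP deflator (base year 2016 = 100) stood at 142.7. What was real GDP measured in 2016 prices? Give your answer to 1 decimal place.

Real GDP = Nominal / (GDP deflator/100) = 456.4 / 1.427 = 319.83.

¥319.8 billion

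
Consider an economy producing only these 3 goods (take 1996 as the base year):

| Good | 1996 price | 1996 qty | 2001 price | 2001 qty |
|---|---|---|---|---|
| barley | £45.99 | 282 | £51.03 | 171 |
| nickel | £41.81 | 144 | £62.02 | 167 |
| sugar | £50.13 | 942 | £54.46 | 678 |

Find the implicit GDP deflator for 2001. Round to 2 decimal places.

Nominal GDP 2001 = 51.03·171 + 62.02·167 + 54.46·678 = 56007.35.
Real GDP 2001 (at 1996 prices) = 45.99·171 + 41.81·167 + 50.13·678 = 48834.70.
Deflator = Nominal/Real × 100 = 56007.35/48834.70 × 100 = 114.688.

114.69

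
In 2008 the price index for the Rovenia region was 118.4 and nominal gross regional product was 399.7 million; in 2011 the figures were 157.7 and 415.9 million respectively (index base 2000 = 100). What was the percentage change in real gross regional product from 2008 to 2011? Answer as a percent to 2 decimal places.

-21.88%

Real gross regional product 2008 = 399.7 / 1.184 = 337.58.
Real gross regional product 2011 = 415.9 / 1.577 = 263.73.
Real growth = 263.73 / 337.58 − 1 = -0.2188.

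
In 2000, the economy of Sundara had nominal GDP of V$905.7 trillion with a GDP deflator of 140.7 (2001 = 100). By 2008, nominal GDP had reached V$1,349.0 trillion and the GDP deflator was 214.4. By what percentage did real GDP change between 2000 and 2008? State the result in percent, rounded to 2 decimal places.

Deflate each year: 2000 → 905.7/1.407 = 643.71; 2008 → 1349.0/2.144 = 629.20.
So real GDP changed by 629.20/643.71 − 1 = -0.0225, i.e. -2.25%.

-2.25%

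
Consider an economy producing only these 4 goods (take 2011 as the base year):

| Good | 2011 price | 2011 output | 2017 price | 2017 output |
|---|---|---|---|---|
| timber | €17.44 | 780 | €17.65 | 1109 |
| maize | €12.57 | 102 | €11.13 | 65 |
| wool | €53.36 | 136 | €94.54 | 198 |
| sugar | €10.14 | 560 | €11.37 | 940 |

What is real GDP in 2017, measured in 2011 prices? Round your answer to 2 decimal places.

Real GDP 2017 = Σ (p_2011 × q_2017) = 17.44·1109 + 12.57·65 + 53.36·198 + 10.14·940 = 40254.89.

€40254.89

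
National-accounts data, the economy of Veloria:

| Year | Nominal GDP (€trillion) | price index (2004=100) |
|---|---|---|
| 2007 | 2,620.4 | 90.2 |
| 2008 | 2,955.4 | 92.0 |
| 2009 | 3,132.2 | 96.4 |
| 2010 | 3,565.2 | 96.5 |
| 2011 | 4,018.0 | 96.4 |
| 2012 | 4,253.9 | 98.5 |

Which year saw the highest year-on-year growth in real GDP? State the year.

2008: real = 2955.4/0.920 = 3212.39; growth vs 2007 (2905.10) = 10.58%.
2009: real = 3132.2/0.964 = 3249.17; growth vs 2008 (3212.39) = 1.14%.
2010: real = 3565.2/0.965 = 3694.51; growth vs 2009 (3249.17) = 13.71%.
2011: real = 4018.0/0.964 = 4168.05; growth vs 2010 (3694.51) = 12.82%.
2012: real = 4253.9/0.985 = 4318.68; growth vs 2011 (4168.05) = 3.61%.

2010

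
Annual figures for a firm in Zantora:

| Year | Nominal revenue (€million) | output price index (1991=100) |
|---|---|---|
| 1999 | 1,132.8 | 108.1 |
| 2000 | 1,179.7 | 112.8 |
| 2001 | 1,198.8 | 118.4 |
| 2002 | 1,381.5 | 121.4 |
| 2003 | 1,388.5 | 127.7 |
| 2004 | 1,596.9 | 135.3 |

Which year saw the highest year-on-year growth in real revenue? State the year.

2002

2000: real = 1179.7/1.128 = 1045.83; growth vs 1999 (1047.92) = -0.20%.
2001: real = 1198.8/1.184 = 1012.50; growth vs 2000 (1045.83) = -3.19%.
2002: real = 1381.5/1.214 = 1137.97; growth vs 2001 (1012.50) = 12.39%.
2003: real = 1388.5/1.277 = 1087.31; growth vs 2002 (1137.97) = -4.45%.
2004: real = 1596.9/1.353 = 1180.27; growth vs 2003 (1087.31) = 8.55%.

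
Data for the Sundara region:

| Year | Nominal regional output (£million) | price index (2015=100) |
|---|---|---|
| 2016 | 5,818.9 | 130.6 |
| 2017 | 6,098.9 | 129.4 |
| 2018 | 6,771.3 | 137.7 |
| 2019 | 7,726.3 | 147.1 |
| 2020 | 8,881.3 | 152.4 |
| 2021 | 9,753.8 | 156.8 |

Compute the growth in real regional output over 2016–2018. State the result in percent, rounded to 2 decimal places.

10.37%

Real regional output 2016 = 5818.9/1.306 = 4455.51.
Real regional output 2018 = 6771.3/1.377 = 4917.43.
Change = 4917.43/4455.51 − 1 = 0.1037.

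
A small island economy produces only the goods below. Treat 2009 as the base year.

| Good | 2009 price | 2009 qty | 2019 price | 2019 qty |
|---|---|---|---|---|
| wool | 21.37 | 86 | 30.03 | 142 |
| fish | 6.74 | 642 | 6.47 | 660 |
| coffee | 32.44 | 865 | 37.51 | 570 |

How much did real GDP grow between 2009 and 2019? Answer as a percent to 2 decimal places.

Real GDP 2009 = Nominal GDP 2009 = 21.37·86 + 6.74·642 + 32.44·865 = 34225.50.
Real GDP 2019 (at 2009 prices) = 21.37·142 + 6.74·660 + 32.44·570 = 25973.74.
Real growth = 25973.74/34225.50 − 1 = -0.2411.

-24.11%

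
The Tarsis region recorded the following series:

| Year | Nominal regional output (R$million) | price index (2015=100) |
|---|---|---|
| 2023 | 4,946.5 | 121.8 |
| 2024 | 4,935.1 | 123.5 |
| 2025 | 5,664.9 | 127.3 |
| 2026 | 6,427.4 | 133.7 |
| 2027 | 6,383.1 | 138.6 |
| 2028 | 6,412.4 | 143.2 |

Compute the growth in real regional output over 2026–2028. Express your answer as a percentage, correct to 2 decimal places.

Real regional output 2026 = 6427.4/1.337 = 4807.33.
Real regional output 2028 = 6412.4/1.432 = 4477.93.
Change = 4477.93/4807.33 − 1 = -0.0685.

-6.85%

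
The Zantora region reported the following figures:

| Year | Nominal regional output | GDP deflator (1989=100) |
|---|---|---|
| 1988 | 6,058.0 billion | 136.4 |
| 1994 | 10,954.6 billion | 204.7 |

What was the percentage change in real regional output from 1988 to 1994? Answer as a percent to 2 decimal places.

20.49%

Real regional output 1988 = 6058.0 / 1.364 = 4441.35.
Real regional output 1994 = 10954.6 / 2.047 = 5351.54.
Real growth = 5351.54 / 4441.35 − 1 = 0.2049.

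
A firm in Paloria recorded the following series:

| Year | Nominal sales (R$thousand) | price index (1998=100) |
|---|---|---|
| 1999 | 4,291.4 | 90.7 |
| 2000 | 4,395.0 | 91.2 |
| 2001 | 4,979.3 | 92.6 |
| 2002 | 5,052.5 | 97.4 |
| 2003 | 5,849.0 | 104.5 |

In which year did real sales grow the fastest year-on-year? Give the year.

2001

2000: real = 4395.0/0.912 = 4819.08; growth vs 1999 (4731.42) = 1.85%.
2001: real = 4979.3/0.926 = 5377.21; growth vs 2000 (4819.08) = 11.58%.
2002: real = 5052.5/0.974 = 5187.37; growth vs 2001 (5377.21) = -3.53%.
2003: real = 5849.0/1.045 = 5597.13; growth vs 2002 (5187.37) = 7.90%.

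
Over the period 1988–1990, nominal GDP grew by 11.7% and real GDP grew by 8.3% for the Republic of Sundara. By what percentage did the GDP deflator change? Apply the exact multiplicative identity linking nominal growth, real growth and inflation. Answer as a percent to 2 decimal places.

(1 + g_nom) = (1 + g_real)(1 + π), so π = 1.1170 / 1.0830 − 1 = 0.03139.

3.14%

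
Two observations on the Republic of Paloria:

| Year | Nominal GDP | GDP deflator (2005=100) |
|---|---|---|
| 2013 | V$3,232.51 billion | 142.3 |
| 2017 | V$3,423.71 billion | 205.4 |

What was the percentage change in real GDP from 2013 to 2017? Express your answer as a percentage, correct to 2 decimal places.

-26.62%

Real GDP 2013 = 3232.51 / 1.423 = 2271.62.
Real GDP 2017 = 3423.71 / 2.054 = 1666.85.
Real growth = 1666.85 / 2271.62 − 1 = -0.2662.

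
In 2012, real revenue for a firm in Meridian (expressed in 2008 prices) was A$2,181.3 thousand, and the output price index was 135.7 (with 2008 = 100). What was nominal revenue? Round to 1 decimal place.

Nominal revenue = Real × (output price index/100) = 2181.3 × 1.357 = 2960.02.

A$2,960.0 thousand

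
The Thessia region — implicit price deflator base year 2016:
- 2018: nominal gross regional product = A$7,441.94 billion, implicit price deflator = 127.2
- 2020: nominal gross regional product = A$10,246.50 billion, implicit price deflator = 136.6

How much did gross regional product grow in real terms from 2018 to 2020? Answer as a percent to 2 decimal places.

28.21%

Real gross regional product 2018 = 7441.94 / 1.272 = 5850.58.
Real gross regional product 2020 = 10246.50 / 1.366 = 7501.10.
Real growth = 7501.10 / 5850.58 − 1 = 0.2821.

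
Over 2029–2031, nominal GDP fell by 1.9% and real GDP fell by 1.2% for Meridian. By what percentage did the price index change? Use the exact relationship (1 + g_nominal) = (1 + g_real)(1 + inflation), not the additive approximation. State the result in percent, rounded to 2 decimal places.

(1 + g_nom) = (1 + g_real)(1 + π), so π = 0.9810 / 0.9880 − 1 = -0.00709.

-0.71%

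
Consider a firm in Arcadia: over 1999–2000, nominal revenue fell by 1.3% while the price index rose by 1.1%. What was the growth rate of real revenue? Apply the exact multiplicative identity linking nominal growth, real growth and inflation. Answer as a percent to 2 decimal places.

-2.37%

(1 + g_nom) = (1 + g_real)(1 + π), so g_real = 0.9870 / 1.0110 − 1 = -0.02374.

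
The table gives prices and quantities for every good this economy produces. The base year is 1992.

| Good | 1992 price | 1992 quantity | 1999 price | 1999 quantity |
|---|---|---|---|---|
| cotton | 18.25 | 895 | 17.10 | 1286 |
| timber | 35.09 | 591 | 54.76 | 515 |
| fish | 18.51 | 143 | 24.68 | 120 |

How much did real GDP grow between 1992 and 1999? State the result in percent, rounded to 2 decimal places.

Real GDP 1992 = Nominal GDP 1992 = 18.25·895 + 35.09·591 + 18.51·143 = 39718.87.
Real GDP 1999 (at 1992 prices) = 18.25·1286 + 35.09·515 + 18.51·120 = 43762.05.
Real growth = 43762.05/39718.87 − 1 = 0.1018.

10.18%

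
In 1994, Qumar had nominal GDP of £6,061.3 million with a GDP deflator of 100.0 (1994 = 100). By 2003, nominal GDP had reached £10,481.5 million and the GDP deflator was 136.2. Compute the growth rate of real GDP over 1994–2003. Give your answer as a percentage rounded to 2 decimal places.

26.96%

Deflate each year: 1994 → 6061.3/1.000 = 6061.30; 2003 → 10481.5/1.362 = 7695.67.
So real GDP changed by 7695.67/6061.30 − 1 = 0.2696, i.e. 26.96%.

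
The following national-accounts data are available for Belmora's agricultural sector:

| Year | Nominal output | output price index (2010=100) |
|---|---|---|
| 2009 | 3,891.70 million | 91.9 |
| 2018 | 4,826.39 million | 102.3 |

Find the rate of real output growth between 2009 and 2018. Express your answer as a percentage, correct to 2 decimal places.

11.41%

Deflate each year: 2009 → 3891.70/0.919 = 4234.71; 2018 → 4826.39/1.023 = 4717.88.
So real output changed by 4717.88/4234.71 − 1 = 0.1141, i.e. 11.41%.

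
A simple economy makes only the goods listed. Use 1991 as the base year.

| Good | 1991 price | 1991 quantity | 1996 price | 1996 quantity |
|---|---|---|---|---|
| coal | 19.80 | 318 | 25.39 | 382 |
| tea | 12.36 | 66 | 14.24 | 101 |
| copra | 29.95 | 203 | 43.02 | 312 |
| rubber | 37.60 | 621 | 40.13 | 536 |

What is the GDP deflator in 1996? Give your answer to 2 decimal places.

120.25

Nominal GDP 1996 = 25.39·382 + 14.24·101 + 43.02·312 + 40.13·536 = 46069.14.
Real GDP 1996 (at 1991 prices) = 19.80·382 + 12.36·101 + 29.95·312 + 37.60·536 = 38309.96.
Deflator = Nominal/Real × 100 = 46069.14/38309.96 × 100 = 120.254.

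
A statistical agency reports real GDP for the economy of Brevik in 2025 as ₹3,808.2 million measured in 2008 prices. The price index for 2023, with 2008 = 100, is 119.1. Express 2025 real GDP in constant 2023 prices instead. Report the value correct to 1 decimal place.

Real GDP in 2023 prices = Real GDP in 2008 prices × (P_2023/P_2008) = 3808.2 × 1.191 = 4535.57.

₹4,535.6 million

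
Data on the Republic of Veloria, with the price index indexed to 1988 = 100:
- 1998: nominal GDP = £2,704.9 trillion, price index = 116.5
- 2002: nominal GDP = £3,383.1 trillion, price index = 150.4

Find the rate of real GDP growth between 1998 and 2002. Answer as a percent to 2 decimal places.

-3.12%

Real GDP 1998 = 2704.9 / 1.165 = 2321.80.
Real GDP 2002 = 3383.1 / 1.504 = 2249.40.
Real growth = 2249.40 / 2321.80 − 1 = -0.0312.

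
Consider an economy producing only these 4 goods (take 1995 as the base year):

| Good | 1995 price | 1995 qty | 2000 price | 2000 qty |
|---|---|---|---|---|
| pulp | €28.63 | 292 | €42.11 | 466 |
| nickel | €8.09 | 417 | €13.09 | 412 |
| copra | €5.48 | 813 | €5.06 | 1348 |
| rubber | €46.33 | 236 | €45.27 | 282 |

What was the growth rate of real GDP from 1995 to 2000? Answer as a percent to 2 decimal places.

Real GDP 1995 = Nominal GDP 1995 = 28.63·292 + 8.09·417 + 5.48·813 + 46.33·236 = 27122.61.
Real GDP 2000 (at 1995 prices) = 28.63·466 + 8.09·412 + 5.48·1348 + 46.33·282 = 37126.76.
Real growth = 37126.76/27122.61 − 1 = 0.3688.

36.88%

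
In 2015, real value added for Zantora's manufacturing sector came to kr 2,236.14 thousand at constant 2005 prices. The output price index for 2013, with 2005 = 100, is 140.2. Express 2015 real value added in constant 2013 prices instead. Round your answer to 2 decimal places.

kr 3,135.07 thousand

Real value added in 2013 prices = Real value added in 2005 prices × (P_2013/P_2005) = 2236.14 × 1.402 = 3135.07.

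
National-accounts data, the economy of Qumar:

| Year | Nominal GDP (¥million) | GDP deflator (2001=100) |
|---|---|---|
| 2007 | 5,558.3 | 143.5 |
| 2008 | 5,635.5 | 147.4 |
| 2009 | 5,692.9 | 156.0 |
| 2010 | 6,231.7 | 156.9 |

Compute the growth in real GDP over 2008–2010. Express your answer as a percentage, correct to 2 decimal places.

3.88%

Real GDP 2008 = 5635.5/1.474 = 3823.27.
Real GDP 2010 = 6231.7/1.569 = 3971.77.
Change = 3971.77/3823.27 − 1 = 0.0388.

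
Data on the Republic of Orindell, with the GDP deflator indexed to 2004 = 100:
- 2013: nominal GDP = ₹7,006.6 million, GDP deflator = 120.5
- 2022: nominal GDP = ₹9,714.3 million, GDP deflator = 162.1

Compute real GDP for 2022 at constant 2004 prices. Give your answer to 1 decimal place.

Real GDP = Nominal / (GDP deflator/100) = 9714.3 / 1.621 = 5992.78.

₹5,992.8 million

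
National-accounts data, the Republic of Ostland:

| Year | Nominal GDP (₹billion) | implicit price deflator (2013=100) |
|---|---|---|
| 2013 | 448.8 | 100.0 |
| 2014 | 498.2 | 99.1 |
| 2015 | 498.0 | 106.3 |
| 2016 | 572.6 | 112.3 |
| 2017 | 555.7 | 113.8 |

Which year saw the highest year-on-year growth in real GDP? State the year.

2014: real = 498.2/0.991 = 502.72; growth vs 2013 (448.80) = 12.01%.
2015: real = 498.0/1.063 = 468.49; growth vs 2014 (502.72) = -6.81%.
2016: real = 572.6/1.123 = 509.88; growth vs 2015 (468.49) = 8.83%.
2017: real = 555.7/1.138 = 488.31; growth vs 2016 (509.88) = -4.23%.

2014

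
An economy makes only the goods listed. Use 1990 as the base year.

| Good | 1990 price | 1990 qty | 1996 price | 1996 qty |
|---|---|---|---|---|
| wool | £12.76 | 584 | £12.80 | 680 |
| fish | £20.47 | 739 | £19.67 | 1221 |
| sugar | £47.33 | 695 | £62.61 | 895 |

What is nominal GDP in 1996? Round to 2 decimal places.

Nominal GDP 1996 = Σ (p_1996 × q_1996) = 12.80·680 + 19.67·1221 + 62.61·895 = 88757.02.

£88757.02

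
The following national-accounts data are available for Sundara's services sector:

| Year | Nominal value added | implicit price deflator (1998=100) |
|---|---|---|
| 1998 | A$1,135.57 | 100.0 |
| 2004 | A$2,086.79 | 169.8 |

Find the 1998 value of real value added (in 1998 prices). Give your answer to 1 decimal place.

A$1,135.6

Real value added = Nominal / (implicit price deflator/100) = 1135.57 / 1.000 = 1135.57.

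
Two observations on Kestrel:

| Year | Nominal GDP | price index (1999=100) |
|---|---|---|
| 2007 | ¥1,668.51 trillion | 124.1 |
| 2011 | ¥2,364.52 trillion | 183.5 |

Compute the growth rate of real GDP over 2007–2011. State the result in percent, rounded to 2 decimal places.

Real GDP 2007 = 1668.51 / 1.241 = 1344.49.
Real GDP 2011 = 2364.52 / 1.835 = 1288.57.
Real growth = 1288.57 / 1344.49 − 1 = -0.0416.

-4.16%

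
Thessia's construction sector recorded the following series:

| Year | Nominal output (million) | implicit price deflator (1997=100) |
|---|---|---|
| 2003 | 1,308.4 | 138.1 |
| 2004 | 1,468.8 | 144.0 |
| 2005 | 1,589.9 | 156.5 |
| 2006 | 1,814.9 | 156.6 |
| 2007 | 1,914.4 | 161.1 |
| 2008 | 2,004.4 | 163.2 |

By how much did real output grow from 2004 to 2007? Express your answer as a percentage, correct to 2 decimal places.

16.50%

Real output 2004 = 1468.8/1.440 = 1020.00.
Real output 2007 = 1914.4/1.611 = 1188.33.
Change = 1188.33/1020.00 − 1 = 0.1650.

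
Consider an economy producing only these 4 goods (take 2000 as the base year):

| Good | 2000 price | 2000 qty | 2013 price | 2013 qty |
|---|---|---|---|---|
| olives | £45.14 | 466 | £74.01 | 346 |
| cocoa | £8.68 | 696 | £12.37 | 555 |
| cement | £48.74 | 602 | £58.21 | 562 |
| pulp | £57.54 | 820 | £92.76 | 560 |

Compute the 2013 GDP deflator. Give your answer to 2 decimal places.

Nominal GDP 2013 = 74.01·346 + 12.37·555 + 58.21·562 + 92.76·560 = 117132.43.
Real GDP 2013 (at 2000 prices) = 45.14·346 + 8.68·555 + 48.74·562 + 57.54·560 = 80050.12.
Deflator = Nominal/Real × 100 = 117132.43/80050.12 × 100 = 146.324.

146.32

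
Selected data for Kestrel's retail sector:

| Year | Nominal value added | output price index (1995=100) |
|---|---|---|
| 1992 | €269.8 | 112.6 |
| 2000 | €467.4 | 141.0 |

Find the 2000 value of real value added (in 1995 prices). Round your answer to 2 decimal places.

Real value added = Nominal / (output price index/100) = 467.4 / 1.410 = 331.49.

€331.49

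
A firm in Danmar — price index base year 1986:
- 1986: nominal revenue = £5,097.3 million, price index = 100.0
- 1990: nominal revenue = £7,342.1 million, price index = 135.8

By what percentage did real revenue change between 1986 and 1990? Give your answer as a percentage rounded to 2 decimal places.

Real revenue 1986 = 5097.3 / 1.000 = 5097.30.
Real revenue 1990 = 7342.1 / 1.358 = 5406.55.
Real growth = 5406.55 / 5097.30 − 1 = 0.0607.

6.07%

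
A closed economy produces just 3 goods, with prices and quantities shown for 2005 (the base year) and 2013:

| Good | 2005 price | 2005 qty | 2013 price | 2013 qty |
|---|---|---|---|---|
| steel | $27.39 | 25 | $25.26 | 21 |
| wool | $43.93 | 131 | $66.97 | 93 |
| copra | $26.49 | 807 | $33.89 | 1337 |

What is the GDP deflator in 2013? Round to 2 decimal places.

129.92

Nominal GDP 2013 = 25.26·21 + 66.97·93 + 33.89·1337 = 52069.60.
Real GDP 2013 (at 2005 prices) = 27.39·21 + 43.93·93 + 26.49·1337 = 40077.81.
Deflator = Nominal/Real × 100 = 52069.60/40077.81 × 100 = 129.921.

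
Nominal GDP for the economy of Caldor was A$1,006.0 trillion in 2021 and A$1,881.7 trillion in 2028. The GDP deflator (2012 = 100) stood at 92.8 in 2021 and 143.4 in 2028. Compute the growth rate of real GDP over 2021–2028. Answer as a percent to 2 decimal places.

21.05%

Real GDP 2021 = 1006.0 / 0.928 = 1084.05.
Real GDP 2028 = 1881.7 / 1.434 = 1312.20.
Real growth = 1312.20 / 1084.05 − 1 = 0.2105.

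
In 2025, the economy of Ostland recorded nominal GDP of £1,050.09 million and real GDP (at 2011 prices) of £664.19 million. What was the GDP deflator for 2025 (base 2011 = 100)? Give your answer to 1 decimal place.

158.1

GDP deflator = (Nominal / Real) × 100 = 1050.09 / 664.19 × 100 = 158.10.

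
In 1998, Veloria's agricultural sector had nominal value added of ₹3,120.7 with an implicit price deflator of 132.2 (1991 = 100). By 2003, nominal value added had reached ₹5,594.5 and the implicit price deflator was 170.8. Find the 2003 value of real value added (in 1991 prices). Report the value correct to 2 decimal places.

Real value added = Nominal / (implicit price deflator/100) = 5594.5 / 1.708 = 3275.47.

₹3,275.47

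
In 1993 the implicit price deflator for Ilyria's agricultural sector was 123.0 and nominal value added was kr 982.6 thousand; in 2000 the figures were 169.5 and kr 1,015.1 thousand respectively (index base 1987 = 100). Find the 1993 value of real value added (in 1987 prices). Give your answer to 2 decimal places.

Real value added = Nominal / (implicit price deflator/100) = 982.6 / 1.230 = 798.86.

kr 798.86 thousand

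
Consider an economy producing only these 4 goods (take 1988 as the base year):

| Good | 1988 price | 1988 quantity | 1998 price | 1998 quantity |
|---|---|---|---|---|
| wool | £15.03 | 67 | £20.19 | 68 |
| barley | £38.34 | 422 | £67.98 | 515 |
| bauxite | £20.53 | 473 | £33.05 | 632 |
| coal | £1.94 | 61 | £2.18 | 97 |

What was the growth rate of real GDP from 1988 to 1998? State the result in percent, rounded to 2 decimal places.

25.60%

Real GDP 1988 = Nominal GDP 1988 = 15.03·67 + 38.34·422 + 20.53·473 + 1.94·61 = 27015.52.
Real GDP 1998 (at 1988 prices) = 15.03·68 + 38.34·515 + 20.53·632 + 1.94·97 = 33930.28.
Real growth = 33930.28/27015.52 − 1 = 0.2560.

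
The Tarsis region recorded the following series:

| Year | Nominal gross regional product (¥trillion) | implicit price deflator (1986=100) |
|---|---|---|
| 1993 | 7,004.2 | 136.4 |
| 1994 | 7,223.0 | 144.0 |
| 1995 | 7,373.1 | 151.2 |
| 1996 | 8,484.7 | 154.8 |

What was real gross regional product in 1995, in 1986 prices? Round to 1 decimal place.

¥4,876.4 trillion

Real gross regional product 1995 = 7373.1 / 1.512 = 4876.39.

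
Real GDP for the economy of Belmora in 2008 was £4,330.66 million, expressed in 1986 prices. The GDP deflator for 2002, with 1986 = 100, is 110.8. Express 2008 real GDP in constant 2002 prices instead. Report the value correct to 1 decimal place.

£4,798.4 million

Real GDP in 2002 prices = Real GDP in 1986 prices × (P_2002/P_1986) = 4330.66 × 1.108 = 4798.37.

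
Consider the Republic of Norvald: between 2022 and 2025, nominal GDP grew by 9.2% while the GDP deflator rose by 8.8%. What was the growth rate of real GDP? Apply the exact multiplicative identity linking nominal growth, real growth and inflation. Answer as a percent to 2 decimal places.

(1 + g_nom) = (1 + g_real)(1 + π), so g_real = 1.0920 / 1.0880 − 1 = 0.00368.

0.37%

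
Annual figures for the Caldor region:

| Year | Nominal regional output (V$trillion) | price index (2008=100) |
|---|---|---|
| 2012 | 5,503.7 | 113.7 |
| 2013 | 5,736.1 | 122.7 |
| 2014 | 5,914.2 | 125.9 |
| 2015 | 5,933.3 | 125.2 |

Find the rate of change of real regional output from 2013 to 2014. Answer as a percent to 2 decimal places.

Real regional output 2013 = 5736.1/1.227 = 4674.90.
Real regional output 2014 = 5914.2/1.259 = 4697.54.
Change = 4697.54/4674.90 − 1 = 0.0048.

0.48%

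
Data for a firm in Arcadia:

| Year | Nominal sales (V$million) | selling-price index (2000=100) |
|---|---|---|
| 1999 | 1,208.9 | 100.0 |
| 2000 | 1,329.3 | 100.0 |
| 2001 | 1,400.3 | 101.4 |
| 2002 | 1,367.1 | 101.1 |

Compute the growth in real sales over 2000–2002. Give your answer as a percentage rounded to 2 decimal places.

1.72%

Real sales 2000 = 1329.3/1.000 = 1329.30.
Real sales 2002 = 1367.1/1.011 = 1352.23.
Change = 1352.23/1329.30 − 1 = 0.0172.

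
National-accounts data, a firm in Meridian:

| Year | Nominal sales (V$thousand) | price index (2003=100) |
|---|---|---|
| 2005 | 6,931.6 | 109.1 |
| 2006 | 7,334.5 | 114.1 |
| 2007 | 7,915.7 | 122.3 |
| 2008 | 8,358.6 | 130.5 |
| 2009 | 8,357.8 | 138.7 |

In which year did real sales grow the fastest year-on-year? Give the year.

2006: real = 7334.5/1.141 = 6428.13; growth vs 2005 (6353.44) = 1.18%.
2007: real = 7915.7/1.223 = 6472.36; growth vs 2006 (6428.13) = 0.69%.
2008: real = 8358.6/1.305 = 6405.06; growth vs 2007 (6472.36) = -1.04%.
2009: real = 8357.8/1.387 = 6025.81; growth vs 2008 (6405.06) = -5.92%.

2006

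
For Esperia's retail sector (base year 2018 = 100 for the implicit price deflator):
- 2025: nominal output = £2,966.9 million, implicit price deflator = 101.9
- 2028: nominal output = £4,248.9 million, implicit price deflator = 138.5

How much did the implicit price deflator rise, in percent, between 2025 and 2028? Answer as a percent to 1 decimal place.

35.9%

Price-level change = 138.5 / 101.9 − 1 = 0.3592.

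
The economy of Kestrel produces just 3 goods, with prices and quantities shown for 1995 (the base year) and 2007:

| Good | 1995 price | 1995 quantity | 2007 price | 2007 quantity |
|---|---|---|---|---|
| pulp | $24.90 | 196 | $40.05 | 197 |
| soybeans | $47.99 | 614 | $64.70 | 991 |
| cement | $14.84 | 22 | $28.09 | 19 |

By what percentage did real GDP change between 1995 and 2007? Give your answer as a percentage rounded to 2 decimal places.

52.12%

Real GDP 1995 = Nominal GDP 1995 = 24.90·196 + 47.99·614 + 14.84·22 = 34672.74.
Real GDP 2007 (at 1995 prices) = 24.90·197 + 47.99·991 + 14.84·19 = 52745.35.
Real growth = 52745.35/34672.74 − 1 = 0.5212.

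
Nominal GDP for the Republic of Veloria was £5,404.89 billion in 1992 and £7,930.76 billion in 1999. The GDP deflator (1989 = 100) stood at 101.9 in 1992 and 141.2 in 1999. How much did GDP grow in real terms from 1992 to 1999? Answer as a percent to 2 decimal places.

Deflate each year: 1992 → 5404.89/1.019 = 5304.11; 1999 → 7930.76/1.412 = 5616.69.
So real GDP changed by 5616.69/5304.11 − 1 = 0.0589, i.e. 5.89%.

5.89%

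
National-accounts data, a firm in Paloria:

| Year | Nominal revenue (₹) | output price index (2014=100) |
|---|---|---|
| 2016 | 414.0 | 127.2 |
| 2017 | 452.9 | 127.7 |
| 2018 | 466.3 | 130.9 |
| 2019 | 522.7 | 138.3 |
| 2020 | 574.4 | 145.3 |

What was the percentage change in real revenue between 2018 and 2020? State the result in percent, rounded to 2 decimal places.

10.97%

Real revenue 2018 = 466.3/1.309 = 356.23.
Real revenue 2020 = 574.4/1.453 = 395.32.
Change = 395.32/356.23 − 1 = 0.1097.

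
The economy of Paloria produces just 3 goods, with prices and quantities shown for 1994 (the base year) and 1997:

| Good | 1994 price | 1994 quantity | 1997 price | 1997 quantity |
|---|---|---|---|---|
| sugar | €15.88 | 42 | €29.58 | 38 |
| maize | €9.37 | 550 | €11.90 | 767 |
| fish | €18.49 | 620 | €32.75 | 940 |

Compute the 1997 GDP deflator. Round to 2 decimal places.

Nominal GDP 1997 = 29.58·38 + 11.90·767 + 32.75·940 = 41036.34.
Real GDP 1997 (at 1994 prices) = 15.88·38 + 9.37·767 + 18.49·940 = 25170.83.
Deflator = Nominal/Real × 100 = 41036.34/25170.83 × 100 = 163.031.

163.03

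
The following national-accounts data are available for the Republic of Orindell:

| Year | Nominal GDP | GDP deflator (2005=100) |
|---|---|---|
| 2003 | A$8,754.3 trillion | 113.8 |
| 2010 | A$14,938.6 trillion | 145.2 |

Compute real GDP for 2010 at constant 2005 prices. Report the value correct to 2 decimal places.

Real GDP = Nominal / (GDP deflator/100) = 14938.6 / 1.452 = 10288.29.

A$10,288.29 trillion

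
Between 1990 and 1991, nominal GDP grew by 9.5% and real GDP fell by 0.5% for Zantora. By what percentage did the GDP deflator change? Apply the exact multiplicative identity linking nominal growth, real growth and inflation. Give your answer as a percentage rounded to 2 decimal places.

10.05%

(1 + g_nom) = (1 + g_real)(1 + π), so π = 1.0950 / 0.9950 − 1 = 0.10050.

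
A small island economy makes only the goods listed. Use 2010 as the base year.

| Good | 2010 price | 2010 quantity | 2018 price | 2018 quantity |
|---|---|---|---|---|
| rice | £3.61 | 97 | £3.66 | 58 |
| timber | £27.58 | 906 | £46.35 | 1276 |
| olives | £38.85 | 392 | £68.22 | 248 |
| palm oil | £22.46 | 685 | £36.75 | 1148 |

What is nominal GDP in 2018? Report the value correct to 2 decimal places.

£118462.44

Nominal GDP 2018 = Σ (p_2018 × q_2018) = 3.66·58 + 46.35·1276 + 68.22·248 + 36.75·1148 = 118462.44.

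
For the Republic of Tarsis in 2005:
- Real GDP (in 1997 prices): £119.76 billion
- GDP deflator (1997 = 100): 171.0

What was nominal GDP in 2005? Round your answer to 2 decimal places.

Nominal GDP = Real × (GDP deflator/100) = 119.76 × 1.710 = 204.79.

£204.79 billion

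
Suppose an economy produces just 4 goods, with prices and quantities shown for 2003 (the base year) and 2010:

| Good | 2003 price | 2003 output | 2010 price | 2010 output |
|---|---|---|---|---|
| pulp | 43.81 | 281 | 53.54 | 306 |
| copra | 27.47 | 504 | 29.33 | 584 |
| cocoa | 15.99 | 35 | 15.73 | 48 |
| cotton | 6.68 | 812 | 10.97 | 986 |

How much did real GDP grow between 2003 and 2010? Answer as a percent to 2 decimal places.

Real GDP 2003 = Nominal GDP 2003 = 43.81·281 + 27.47·504 + 15.99·35 + 6.68·812 = 32139.30.
Real GDP 2010 (at 2003 prices) = 43.81·306 + 27.47·584 + 15.99·48 + 6.68·986 = 36802.34.
Real growth = 36802.34/32139.30 − 1 = 0.1451.

14.51%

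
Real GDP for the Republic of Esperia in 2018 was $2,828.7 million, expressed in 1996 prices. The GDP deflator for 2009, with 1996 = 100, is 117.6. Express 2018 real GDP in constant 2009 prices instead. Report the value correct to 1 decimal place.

$3,326.6 million

Real GDP in 2009 prices = Real GDP in 1996 prices × (P_2009/P_1996) = 2828.7 × 1.176 = 3326.55.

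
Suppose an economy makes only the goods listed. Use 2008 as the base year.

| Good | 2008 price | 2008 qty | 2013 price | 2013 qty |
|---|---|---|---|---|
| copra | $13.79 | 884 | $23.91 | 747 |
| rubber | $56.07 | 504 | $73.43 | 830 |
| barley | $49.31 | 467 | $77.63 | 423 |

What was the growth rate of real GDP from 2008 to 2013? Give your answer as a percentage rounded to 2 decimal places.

Real GDP 2008 = Nominal GDP 2008 = 13.79·884 + 56.07·504 + 49.31·467 = 63477.41.
Real GDP 2013 (at 2008 prices) = 13.79·747 + 56.07·830 + 49.31·423 = 77697.36.
Real growth = 77697.36/63477.41 − 1 = 0.2240.

22.40%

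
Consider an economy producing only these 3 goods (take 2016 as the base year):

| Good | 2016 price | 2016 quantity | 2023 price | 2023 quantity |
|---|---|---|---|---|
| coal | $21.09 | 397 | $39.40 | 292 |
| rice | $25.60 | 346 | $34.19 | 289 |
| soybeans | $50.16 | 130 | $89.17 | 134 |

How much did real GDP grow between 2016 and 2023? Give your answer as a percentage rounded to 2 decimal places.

Real GDP 2016 = Nominal GDP 2016 = 21.09·397 + 25.60·346 + 50.16·130 = 23751.13.
Real GDP 2023 (at 2016 prices) = 21.09·292 + 25.60·289 + 50.16·134 = 20278.12.
Real growth = 20278.12/23751.13 − 1 = -0.1462.

-14.62%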